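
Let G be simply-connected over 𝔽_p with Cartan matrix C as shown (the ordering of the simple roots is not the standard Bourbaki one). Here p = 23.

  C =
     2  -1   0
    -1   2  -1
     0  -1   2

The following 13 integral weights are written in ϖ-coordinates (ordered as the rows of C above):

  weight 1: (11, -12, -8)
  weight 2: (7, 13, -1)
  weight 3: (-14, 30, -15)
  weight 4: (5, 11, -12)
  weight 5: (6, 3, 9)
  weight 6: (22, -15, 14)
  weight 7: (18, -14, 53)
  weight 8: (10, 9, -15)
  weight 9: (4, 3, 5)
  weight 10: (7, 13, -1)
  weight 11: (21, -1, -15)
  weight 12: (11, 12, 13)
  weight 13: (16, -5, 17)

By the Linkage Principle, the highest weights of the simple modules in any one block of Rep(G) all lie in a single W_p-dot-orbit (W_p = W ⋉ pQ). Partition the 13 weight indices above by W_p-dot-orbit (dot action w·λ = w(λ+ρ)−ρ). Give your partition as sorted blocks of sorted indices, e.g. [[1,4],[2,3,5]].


A_3 Cartan matrix, 3 simple roots permuted; ρ=(1,1,1).

Each λ_j+ρ reduced to Ā_23; 3-tuples below use C's row order:

  λ_1 → (6, 1, 11) · λ_2 → (8, 14, 0) · λ_3 → (5, 4, 6) · λ_4 → (6, 1, 11) · λ_5 → (7, 4, 10) · λ_6 → (8, 14, 0) · λ_7 → (5, 4, 6) · λ_8 → (7, 4, 10) · λ_9 → (5, 4, 6) · λ_10 → (8, 14, 0) · λ_11 → (8, 14, 0) · λ_12 → (4, 7, 2) · λ_13 → (5, 4, 6)

Linkage partition of the 13 weights (5 classes, p=23):

[[1, 4], [2, 6, 10, 11], [3, 7, 9, 13], [5, 8], [12]]


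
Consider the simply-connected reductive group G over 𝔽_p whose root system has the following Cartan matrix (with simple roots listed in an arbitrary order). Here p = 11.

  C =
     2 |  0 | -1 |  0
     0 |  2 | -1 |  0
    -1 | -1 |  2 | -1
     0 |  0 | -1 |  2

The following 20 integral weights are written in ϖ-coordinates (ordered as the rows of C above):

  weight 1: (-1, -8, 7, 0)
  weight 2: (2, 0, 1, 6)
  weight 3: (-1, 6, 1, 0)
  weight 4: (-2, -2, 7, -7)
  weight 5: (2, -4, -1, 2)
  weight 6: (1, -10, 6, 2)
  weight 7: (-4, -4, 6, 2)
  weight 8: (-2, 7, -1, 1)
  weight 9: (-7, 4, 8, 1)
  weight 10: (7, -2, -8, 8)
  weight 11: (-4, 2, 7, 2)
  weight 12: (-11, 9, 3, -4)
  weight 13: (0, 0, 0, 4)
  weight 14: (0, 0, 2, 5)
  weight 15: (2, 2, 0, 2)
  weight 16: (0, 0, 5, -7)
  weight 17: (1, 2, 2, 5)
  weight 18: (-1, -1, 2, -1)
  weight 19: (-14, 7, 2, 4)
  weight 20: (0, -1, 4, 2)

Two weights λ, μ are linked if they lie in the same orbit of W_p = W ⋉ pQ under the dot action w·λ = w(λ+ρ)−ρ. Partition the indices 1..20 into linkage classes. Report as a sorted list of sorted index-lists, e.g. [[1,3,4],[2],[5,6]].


Root system D_4: the 4×4 matrix C matches after relabeling.

Alcove-folded reps (p=11, 20 weights, presented ϖ-order):

  [1] (0, 7, 1, 1) · [2] (1, 1, 1, 5) · [3] (0, 7, 1, 1) · [4] (1, 1, 0, 6) · [5] (0, 0, 3, 0) · [6] (0, 7, 1, 1) · [7] (3, 3, 1, 3) · [8] (0, 7, 1, 1) · [9] (1, 0, 2, 3) · [10] (0, 7, 1, 1) · [11] (0, 0, 3, 0) · [12] (1, 1, 0, 6) · [13] (1, 1, 1, 5) · [14] (1, 1, 0, 6) · [15] (3, 3, 1, 3) · [16] (1, 1, 0, 6) · [17] (1, 0, 2, 3) · [18] (0, 0, 3, 0) · [19] (1, 0, 2, 3) · [20] (1, 0, 2, 3)

Partition of {1..20} into 6 W_11-dot-orbits:

[[1, 3, 6, 8, 10], [2, 13], [4, 12, 14, 16], [5, 11, 18], [7, 15], [9, 17, 19, 20]]


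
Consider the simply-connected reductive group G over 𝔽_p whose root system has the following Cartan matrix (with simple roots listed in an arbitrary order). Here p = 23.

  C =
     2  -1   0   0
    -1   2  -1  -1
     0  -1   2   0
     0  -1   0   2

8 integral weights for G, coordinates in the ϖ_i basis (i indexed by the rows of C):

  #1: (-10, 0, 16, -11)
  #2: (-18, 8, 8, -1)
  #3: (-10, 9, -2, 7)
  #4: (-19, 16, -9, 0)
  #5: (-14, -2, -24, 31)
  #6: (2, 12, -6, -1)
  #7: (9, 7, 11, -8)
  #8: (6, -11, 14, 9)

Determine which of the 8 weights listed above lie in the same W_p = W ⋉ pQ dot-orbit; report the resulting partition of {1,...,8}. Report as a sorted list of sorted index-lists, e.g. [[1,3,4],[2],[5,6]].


Root system D_4: the 4×4 matrix C matches after relabeling.

W_23-reps of the 8 weights in Ā_23 (same 4-coord order as C):

    [1] (9, 0, 1, 8)
    [2] (9, 0, 1, 8)
    [3] (9, 0, 1, 8)
    [4] (9, 0, 1, 8)
    [5] (9, 0, 1, 8)
    [6] (3, 7, 5, 0)
    [7] (3, 7, 5, 0)
    [8] (3, 7, 5, 0)

2 distinct reps among the 8 weights ⇒ 2 W_23-linkage classes:

[[1, 2, 3, 4, 5], [6, 7, 8]]


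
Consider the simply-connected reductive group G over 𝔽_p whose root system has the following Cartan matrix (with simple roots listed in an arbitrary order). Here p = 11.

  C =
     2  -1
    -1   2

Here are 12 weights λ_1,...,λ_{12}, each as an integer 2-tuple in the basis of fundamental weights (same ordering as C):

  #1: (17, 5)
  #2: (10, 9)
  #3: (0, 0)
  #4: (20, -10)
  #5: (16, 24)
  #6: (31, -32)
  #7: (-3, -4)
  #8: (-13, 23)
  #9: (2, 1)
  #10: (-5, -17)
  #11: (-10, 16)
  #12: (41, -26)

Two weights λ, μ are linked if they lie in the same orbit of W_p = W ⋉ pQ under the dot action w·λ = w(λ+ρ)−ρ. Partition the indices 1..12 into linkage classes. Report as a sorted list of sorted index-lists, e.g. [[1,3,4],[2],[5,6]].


Root system A_2: the 2×2 matrix C matches after relabeling.

Alcove-folded reps (p=11, 12 weights, presented ϖ-order):

  λ_1 → (2, 5)
  λ_2 → (1, 0)
  λ_3 → (1, 1)
  λ_4 → (1, 1)
  λ_5 → (3, 2)
  λ_6 → (1, 1)
  λ_7 → (3, 2)
  λ_8 → (1, 1)
  λ_9 → (3, 2)
  λ_10 → (2, 5)
  λ_11 → (3, 2)
  λ_12 → (3, 2)

The 12 indices split into 4 linkage classes (same alcove rep ⇔ same W_11-dot-orbit):

[[1, 10], [2], [3, 4, 6, 8], [5, 7, 9, 11, 12]]


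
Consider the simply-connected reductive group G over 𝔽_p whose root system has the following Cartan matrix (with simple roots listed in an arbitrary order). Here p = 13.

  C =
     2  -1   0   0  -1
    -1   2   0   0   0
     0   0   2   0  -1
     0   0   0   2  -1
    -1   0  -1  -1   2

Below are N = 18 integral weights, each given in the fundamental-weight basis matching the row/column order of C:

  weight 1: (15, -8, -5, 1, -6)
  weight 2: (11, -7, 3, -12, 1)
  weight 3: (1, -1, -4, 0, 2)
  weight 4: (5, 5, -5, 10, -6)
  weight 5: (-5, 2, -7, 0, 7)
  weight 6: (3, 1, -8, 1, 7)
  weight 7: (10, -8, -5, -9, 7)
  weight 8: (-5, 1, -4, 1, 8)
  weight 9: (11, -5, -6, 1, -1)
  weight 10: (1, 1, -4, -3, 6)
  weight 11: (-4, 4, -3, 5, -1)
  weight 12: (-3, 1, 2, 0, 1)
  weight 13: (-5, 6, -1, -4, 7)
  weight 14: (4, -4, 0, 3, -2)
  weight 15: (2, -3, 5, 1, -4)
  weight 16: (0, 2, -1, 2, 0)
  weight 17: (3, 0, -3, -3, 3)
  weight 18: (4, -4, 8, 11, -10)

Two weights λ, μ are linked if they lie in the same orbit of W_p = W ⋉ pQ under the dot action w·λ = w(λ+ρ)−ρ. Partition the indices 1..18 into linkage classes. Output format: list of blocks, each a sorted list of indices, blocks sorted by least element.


Root system D_5: the 5×5 matrix C matches after relabeling.

Ā_13 reps of the 18 weights (D_5, coords as presented):

    λ_1 → (0, 4, 2, 4, 0)
    λ_2 → (1, 1, 4, 1, 1)
    λ_3 → (2, 0, 3, 1, 0)
    λ_4 → (1, 1, 4, 1, 1)
    λ_5 → (1, 1, 4, 1, 1)
    λ_6 → (1, 1, 4, 1, 1)
    λ_7 → (4, 1, 2, 2, 0)
    λ_8 → (0, 2, 3, 2, 2)
    λ_9 → (1, 3, 0, 3, 1)
    λ_10 → (0, 2, 3, 2, 2)
    λ_11 → (2, 0, 3, 1, 0)
    λ_12 → (2, 0, 3, 1, 0)
    λ_13 → (1, 3, 0, 3, 1)
    λ_14 → (1, 3, 0, 3, 1)
    λ_15 → (2, 0, 3, 1, 0)
    λ_16 → (1, 3, 0, 3, 1)
    λ_17 → (4, 1, 2, 2, 0)
    λ_18 → (1, 3, 0, 3, 1)

Grouping the 18 weights by Ā_13-representative: 6 linkage classes.

[[1], [2, 4, 5, 6], [3, 11, 12, 15], [7, 17], [8, 10], [9, 13, 14, 16, 18]]


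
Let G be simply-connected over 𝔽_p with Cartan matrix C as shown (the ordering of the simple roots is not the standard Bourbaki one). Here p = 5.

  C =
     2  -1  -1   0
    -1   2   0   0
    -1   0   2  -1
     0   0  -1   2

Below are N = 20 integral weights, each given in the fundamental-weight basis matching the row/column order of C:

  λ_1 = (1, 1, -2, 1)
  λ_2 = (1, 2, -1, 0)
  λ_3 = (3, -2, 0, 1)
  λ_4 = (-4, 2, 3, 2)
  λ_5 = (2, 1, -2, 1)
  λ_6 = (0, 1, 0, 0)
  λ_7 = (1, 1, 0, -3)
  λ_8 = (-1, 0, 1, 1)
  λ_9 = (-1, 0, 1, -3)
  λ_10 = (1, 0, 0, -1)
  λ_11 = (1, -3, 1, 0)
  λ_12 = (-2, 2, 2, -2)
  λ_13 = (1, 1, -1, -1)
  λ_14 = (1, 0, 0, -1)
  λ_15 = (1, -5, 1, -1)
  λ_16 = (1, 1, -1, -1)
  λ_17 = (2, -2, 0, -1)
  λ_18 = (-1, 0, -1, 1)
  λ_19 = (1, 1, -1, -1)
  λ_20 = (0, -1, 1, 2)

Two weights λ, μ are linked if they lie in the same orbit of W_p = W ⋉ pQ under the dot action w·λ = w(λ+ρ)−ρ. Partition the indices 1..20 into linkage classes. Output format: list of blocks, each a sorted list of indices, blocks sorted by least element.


C ↔ A_4 under row/col permutation; |W(A_4)| = 120.

Folding the 20 weights λ_j+ρ into Ā_5 (reps in the given 4-coord order):

  [1] (1, 2, 1, 1) · [2] (2, 2, 0, 0) · [3] (2, 1, 1, 0) · [4] (1, 2, 1, 1) · [5] (2, 1, 1, 0) · [6] (1, 2, 1, 1) · [7] (1, 2, 1, 1) · [8] (0, 1, 2, 2) · [9] (0, 1, 0, 2) · [10] (2, 1, 1, 0) · [11] (0, 2, 2, 1) · [12] (1, 2, 1, 1) · [13] (2, 2, 0, 0) · [14] (2, 1, 1, 0) · [15] (2, 2, 0, 0) · [16] (2, 2, 0, 0) · [17] (2, 1, 1, 0) · [18] (0, 1, 0, 2) · [19] (2, 2, 0, 0) · [20] (0, 1, 2, 2)

6 distinct reps among the 20 weights ⇒ 6 W_5-linkage classes:

[[1, 4, 6, 7, 12], [2, 13, 15, 16, 19], [3, 5, 10, 14, 17], [8, 20], [9, 18], [11]]


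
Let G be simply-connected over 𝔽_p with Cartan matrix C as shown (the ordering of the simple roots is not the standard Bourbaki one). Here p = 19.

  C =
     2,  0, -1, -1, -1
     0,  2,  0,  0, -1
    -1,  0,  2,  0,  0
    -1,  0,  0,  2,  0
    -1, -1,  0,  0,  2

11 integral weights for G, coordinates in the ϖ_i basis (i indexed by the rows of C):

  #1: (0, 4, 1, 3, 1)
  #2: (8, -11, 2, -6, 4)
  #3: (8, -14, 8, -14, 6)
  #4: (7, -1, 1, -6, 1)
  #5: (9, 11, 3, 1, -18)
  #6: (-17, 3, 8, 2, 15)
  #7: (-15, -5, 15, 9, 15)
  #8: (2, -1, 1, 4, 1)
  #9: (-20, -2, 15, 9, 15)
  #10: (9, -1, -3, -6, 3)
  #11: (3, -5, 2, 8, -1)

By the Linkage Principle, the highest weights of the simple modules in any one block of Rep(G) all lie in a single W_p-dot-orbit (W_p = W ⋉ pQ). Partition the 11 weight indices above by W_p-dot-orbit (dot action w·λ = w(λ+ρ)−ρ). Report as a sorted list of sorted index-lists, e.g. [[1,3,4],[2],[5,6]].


D_5 Cartan matrix, 5 simple roots permuted; ρ=(1,1,1,1,1).

λ_j+ρ reflected into Ā_19 (⟨·,θ^∨⟩≤19); 5-tuples as given:

  λ_1 → (1, 5, 2, 4, 2) · λ_2 → (1, 5, 2, 4, 2) · λ_3 → (3, 1, 1, 3, 2) · λ_4 → (3, 0, 2, 5, 2) · λ_5 → (1, 5, 2, 4, 2) · λ_6 → (0, 0, 3, 9, 3) · λ_7 → (1, 5, 2, 4, 2) · λ_8 → (3, 0, 2, 5, 2) · λ_9 → (0, 0, 3, 9, 3) · λ_10 → (3, 0, 2, 5, 2) · λ_11 → (0, 0, 3, 9, 3)

Partition of {1..11} into 4 W_19-dot-orbits:

[[1, 2, 5, 7], [3], [4, 8, 10], [6, 9, 11]]


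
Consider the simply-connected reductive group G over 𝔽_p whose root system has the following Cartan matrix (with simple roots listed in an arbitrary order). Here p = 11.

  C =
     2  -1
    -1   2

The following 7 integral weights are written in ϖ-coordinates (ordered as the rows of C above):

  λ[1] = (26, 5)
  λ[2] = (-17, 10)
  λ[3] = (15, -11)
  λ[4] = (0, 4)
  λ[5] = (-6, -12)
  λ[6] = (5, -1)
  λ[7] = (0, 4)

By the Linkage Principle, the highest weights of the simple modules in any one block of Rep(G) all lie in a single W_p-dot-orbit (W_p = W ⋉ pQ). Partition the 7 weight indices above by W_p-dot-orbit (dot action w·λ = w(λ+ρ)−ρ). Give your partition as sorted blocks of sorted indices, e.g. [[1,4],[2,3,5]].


A_2 Cartan matrix, 2 simple roots permuted; ρ=(1,1).

Folding the 7 weights λ_j+ρ into Ā_11 (reps in the given 2-coord order):

    1: (6, 0)
    2: (6, 0)
    3: (1, 5)
    4: (1, 5)
    5: (6, 0)
    6: (6, 0)
    7: (1, 5)

These 7 weights hit 2 W_11-dot-orbits; sizes (4, 3):

[[1, 2, 5, 6], [3, 4, 7]]


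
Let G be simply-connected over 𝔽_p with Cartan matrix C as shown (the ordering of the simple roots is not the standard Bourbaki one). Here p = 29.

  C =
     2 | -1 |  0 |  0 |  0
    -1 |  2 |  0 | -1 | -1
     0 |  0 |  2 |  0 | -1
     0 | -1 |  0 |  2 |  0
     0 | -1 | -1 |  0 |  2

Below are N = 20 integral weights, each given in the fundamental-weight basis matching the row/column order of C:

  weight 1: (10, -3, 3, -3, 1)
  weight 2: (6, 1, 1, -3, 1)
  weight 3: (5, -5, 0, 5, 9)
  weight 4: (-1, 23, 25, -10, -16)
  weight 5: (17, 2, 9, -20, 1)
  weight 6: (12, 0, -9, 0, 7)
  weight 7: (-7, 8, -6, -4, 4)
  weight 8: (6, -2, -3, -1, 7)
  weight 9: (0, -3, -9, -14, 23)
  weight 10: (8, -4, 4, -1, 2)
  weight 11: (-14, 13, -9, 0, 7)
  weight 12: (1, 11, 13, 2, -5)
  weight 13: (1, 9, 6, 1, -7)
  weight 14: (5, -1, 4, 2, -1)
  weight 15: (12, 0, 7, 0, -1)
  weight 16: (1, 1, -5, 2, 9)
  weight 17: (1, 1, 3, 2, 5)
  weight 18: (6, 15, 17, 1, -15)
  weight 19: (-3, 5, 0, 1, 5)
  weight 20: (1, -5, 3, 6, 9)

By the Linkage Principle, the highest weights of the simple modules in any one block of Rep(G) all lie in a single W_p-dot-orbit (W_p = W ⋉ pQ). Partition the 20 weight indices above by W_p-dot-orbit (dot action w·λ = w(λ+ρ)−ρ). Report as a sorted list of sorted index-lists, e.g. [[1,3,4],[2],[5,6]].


D_5 Cartan matrix, 5 simple roots permuted; ρ=(1,1,1,1,1).

Alcove-folded reps (p=29, 20 weights, presented ϖ-order):

  λ_1 → (7, 0, 2, 2, 2);  λ_2 → (7, 0, 2, 2, 2);  λ_3 → (2, 4, 1, 2, 6);  λ_4 → (6, 0, 5, 3, 0);  λ_5 → (2, 2, 4, 3, 6);  λ_6 → (13, 1, 8, 1, 0);  λ_7 → (6, 0, 5, 3, 0);  λ_8 → (6, 0, 2, 1, 5);  λ_9 → (13, 1, 8, 1, 0);  λ_10 → (6, 0, 5, 3, 0);  λ_11 → (13, 1, 8, 1, 0);  λ_12 → (2, 2, 4, 3, 6);  λ_13 → (2, 4, 1, 2, 6);  λ_14 → (6, 0, 5, 3, 0);  λ_15 → (13, 1, 8, 1, 0);  λ_16 → (2, 2, 4, 3, 6);  λ_17 → (2, 2, 4, 3, 6);  λ_18 → (7, 0, 2, 2, 2);  λ_19 → (2, 4, 1, 2, 6);  λ_20 → (2, 2, 4, 3, 6)

These 20 weights hit 6 W_29-dot-orbits; sizes (3, 3, 4, 5, 4, 1):

[[1, 2, 18], [3, 13, 19], [4, 7, 10, 14], [5, 12, 16, 17, 20], [6, 9, 11, 15], [8]]


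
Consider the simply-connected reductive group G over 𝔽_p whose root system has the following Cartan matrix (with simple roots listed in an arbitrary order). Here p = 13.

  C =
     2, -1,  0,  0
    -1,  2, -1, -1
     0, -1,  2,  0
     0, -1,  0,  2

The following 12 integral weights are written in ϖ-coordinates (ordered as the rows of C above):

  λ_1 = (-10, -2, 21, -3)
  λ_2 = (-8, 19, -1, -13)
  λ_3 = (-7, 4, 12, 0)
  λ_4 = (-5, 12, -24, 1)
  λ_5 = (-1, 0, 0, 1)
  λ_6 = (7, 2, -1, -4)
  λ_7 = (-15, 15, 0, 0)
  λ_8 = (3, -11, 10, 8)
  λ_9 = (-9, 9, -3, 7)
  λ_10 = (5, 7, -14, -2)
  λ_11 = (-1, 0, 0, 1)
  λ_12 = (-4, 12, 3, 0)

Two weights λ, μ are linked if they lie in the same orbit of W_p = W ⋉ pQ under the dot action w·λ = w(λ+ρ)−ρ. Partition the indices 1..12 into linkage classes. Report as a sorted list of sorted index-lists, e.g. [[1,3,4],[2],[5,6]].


Cartan matrix: type D_4 (|W|=192); un-permuting the 4 rows.

Folding the 12 weights λ_j+ρ into Ā_13 (reps in the given 4-coord order):

  λ_1 → (6, 2, 1, 1)
  λ_2 → (0, 0, 7, 5)
  λ_3 → (0, 0, 7, 5)
  λ_4 → (0, 1, 1, 2)
  λ_5 → (0, 1, 1, 2)
  λ_6 → (8, 0, 0, 3)
  λ_7 → (6, 2, 1, 1)
  λ_8 → (6, 2, 1, 1)
  λ_9 → (3, 2, 3, 3)
  λ_10 → (0, 0, 7, 5)
  λ_11 → (0, 1, 1, 2)
  λ_12 → (0, 1, 1, 2)

Partition of {1..12} into 5 W_13-dot-orbits:

[[1, 7, 8], [2, 3, 10], [4, 5, 11, 12], [6], [9]]


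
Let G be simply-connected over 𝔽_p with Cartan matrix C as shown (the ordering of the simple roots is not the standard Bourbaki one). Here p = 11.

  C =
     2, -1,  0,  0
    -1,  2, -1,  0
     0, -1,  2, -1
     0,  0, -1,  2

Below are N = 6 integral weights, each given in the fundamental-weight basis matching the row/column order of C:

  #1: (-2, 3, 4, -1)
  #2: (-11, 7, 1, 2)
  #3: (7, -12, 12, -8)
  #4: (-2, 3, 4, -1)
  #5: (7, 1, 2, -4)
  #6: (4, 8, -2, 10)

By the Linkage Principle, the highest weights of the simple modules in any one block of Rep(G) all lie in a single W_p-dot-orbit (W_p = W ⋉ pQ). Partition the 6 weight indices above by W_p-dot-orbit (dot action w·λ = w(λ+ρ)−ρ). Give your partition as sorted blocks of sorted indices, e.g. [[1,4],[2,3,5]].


Cartan matrix: type A_4 (|W|=120); un-permuting the 4 rows.

Ā_11 reps of the 6 weights (A_4, coords as presented):

    λ_1+ρ ↦ (1, 3, 5, 0)
    λ_2+ρ ↦ (6, 2, 0, 1)
    λ_3+ρ ↦ (1, 3, 5, 0)
    λ_4+ρ ↦ (1, 3, 5, 0)
    λ_5+ρ ↦ (6, 2, 0, 1)
    λ_6+ρ ↦ (6, 2, 0, 1)

2 distinct reps among the 6 weights ⇒ 2 W_11-linkage classes:

[[1, 3, 4], [2, 5, 6]]


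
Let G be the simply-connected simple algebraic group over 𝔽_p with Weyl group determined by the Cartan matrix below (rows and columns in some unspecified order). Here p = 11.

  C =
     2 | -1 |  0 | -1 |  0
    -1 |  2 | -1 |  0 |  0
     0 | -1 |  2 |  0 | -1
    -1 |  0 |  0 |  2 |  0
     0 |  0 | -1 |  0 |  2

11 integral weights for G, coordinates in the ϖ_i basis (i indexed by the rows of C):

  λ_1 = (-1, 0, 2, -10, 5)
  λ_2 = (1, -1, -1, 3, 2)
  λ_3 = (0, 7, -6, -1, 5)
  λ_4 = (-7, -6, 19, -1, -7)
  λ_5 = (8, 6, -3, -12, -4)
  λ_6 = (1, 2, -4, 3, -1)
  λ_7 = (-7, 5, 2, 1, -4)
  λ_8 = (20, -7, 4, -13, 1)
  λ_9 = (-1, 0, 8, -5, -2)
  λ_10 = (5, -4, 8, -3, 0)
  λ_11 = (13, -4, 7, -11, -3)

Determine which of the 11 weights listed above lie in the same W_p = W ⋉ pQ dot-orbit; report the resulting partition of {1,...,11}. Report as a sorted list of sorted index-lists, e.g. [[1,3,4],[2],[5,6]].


Dynkin diagram of C (from the 8 off-diagonal −1 entries): A_5.

Alcove-folded reps (p=11, 11 weights, presented ϖ-order):

  λ_1 → (1, 3, 5, 0, 1)
  λ_2 → (2, 0, 0, 4, 3)
  λ_3 → (1, 3, 5, 0, 1)
  λ_4 → (2, 0, 0, 4, 3)
  λ_5 → (2, 0, 0, 4, 3)
  λ_6 → (2, 0, 0, 4, 3)
  λ_7 → (2, 0, 0, 4, 3)
  λ_8 → (1, 3, 5, 0, 1)
  λ_9 → (1, 3, 5, 0, 1)
  λ_10 → (1, 3, 5, 0, 1)
  λ_11 → (1, 0, 3, 2, 3)

The 11 indices split into 3 linkage classes (same alcove rep ⇔ same W_11-dot-orbit):

[[1, 3, 8, 9, 10], [2, 4, 5, 6, 7], [11]]


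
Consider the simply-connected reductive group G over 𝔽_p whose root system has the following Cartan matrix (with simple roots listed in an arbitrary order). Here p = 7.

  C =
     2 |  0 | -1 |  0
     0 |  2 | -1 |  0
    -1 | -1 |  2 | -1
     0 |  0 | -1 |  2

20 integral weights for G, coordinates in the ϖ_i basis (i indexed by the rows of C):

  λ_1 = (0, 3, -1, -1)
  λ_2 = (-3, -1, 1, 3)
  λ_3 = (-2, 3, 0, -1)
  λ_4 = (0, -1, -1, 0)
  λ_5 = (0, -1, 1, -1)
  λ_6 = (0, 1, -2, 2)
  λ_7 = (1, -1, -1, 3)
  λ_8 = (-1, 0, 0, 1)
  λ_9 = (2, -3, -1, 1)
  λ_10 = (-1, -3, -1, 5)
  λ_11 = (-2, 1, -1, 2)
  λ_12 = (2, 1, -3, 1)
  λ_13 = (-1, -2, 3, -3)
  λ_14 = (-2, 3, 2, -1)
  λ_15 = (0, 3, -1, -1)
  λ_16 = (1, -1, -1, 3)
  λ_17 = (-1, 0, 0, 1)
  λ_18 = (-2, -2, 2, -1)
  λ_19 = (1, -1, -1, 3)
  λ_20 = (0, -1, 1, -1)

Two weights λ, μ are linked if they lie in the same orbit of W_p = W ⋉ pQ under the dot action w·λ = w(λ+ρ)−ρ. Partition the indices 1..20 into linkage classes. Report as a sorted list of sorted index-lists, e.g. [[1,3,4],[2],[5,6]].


Type D_4, rank 4, |W|=192; reorder rows/cols to standard.

W_7-reps of the 20 weights in Ā_7 (same 4-coord order as C):

  λ_1 → (1, 4, 0, 0)
  λ_2 → (2, 0, 0, 4)
  λ_3 → (1, 4, 0, 0)
  λ_4 → (1, 0, 0, 1)
  λ_5 → (1, 0, 2, 0)
  λ_6 → (0, 1, 1, 2)
  λ_7 → (2, 0, 0, 4)
  λ_8 → (0, 1, 1, 2)
  λ_9 → (1, 0, 2, 0)
  λ_10 → (2, 0, 0, 4)
  λ_11 → (0, 1, 1, 2)
  λ_12 → (1, 0, 2, 0)
  λ_13 → (0, 1, 1, 2)
  λ_14 → (1, 4, 0, 0)
  λ_15 → (1, 4, 0, 0)
  λ_16 → (2, 0, 0, 4)
  λ_17 → (0, 1, 1, 2)
  λ_18 → (1, 1, 1, 0)
  λ_19 → (2, 0, 0, 4)
  λ_20 → (1, 0, 2, 0)

Linkage partition of the 20 weights (6 classes, p=7):

[[1, 3, 14, 15], [2, 7, 10, 16, 19], [4], [5, 9, 12, 20], [6, 8, 11, 13, 17], [18]]


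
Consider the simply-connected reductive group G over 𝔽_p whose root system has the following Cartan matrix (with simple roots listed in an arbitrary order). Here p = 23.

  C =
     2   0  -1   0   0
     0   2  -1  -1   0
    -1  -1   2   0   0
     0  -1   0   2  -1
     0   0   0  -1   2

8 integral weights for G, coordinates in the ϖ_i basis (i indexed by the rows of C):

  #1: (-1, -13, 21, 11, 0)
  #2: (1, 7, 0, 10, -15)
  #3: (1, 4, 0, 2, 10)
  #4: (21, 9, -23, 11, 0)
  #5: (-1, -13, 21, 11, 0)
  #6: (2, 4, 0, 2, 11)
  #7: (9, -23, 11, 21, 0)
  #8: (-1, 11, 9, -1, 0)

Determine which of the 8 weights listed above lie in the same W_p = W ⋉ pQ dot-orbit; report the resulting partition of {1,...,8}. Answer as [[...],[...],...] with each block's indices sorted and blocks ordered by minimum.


A_5 Cartan matrix, 5 simple roots permuted; ρ=(1,1,1,1,1).

λ_j+ρ reflected into Ā_23 (⟨·,θ^∨⟩≤23); 5-tuples as given:

  1: (0, 12, 10, 0, 1);  2: (2, 5, 1, 3, 11);  3: (2, 5, 1, 3, 11);  4: (0, 12, 10, 0, 1);  5: (0, 12, 10, 0, 1);  6: (2, 5, 1, 3, 11);  7: (0, 12, 10, 0, 1);  8: (0, 12, 10, 0, 1)

The 8 indices split into 2 linkage classes (same alcove rep ⇔ same W_23-dot-orbit):

[[1, 4, 5, 7, 8], [2, 3, 6]]


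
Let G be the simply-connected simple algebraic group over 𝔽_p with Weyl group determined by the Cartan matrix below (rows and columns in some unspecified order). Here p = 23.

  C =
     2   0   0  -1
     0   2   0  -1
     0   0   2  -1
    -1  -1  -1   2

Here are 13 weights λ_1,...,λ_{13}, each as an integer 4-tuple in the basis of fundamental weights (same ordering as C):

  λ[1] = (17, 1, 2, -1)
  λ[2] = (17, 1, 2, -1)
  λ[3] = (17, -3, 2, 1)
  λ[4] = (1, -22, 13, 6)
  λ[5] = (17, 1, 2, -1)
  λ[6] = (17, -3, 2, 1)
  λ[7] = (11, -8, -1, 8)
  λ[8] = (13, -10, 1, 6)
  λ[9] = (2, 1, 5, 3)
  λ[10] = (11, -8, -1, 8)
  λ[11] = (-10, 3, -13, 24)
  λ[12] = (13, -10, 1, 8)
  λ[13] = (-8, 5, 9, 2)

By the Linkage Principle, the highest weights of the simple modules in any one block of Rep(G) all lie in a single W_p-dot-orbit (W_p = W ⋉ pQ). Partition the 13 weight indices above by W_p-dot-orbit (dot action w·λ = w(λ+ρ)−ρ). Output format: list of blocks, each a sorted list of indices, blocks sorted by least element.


Cartan matrix: type D_4 (|W|=192); un-permuting the 4 rows.

Alcove-folded reps (p=23, 13 weights, presented ϖ-order):

    1: (18, 2, 3, 0)
    2: (18, 2, 3, 0)
    3: (18, 2, 3, 0)
    4: (12, 7, 0, 2)
    5: (18, 2, 3, 0)
    6: (18, 2, 3, 0)
    7: (12, 7, 0, 2)
    8: (12, 7, 0, 2)
    9: (3, 2, 6, 4)
    10: (12, 7, 0, 2)
    11: (3, 2, 6, 4)
    12: (12, 7, 0, 2)
    13: (3, 2, 6, 4)

3 distinct reps among the 13 weights ⇒ 3 W_23-linkage classes:

[[1, 2, 3, 5, 6], [4, 7, 8, 10, 12], [9, 11, 13]]


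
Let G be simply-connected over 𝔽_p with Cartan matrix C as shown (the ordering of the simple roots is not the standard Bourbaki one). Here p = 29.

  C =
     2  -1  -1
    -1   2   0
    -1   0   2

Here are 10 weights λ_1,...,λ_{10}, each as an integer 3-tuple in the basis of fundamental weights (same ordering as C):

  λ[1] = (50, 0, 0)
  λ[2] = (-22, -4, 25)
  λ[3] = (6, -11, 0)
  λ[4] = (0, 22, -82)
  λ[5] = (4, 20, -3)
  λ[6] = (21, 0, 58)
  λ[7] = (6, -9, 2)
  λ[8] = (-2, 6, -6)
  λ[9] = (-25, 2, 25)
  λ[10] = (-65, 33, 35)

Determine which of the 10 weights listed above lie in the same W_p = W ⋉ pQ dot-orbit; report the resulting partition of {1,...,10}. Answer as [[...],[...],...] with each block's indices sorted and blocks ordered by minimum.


A_3 Cartan matrix, 3 simple roots permuted; ρ=(1,1,1).

W_29-reps of the 10 weights in Ā_29 (same 3-coord order as C):

    λ_1+ρ ↦ (5, 1, 1)
    λ_2+ρ ↦ (3, 21, 2)
    λ_3+ρ ↦ (1, 7, 2)
    λ_4+ρ ↦ (5, 1, 1)
    λ_5+ρ ↦ (3, 21, 2)
    λ_6+ρ ↦ (5, 1, 1)
    λ_7+ρ ↦ (1, 7, 2)
    λ_8+ρ ↦ (5, 1, 1)
    λ_9+ρ ↦ (3, 21, 2)
    λ_10+ρ ↦ (5, 1, 1)

Grouping the 10 weights by Ā_29-representative: 3 linkage classes.

[[1, 4, 6, 8, 10], [2, 5, 9], [3, 7]]


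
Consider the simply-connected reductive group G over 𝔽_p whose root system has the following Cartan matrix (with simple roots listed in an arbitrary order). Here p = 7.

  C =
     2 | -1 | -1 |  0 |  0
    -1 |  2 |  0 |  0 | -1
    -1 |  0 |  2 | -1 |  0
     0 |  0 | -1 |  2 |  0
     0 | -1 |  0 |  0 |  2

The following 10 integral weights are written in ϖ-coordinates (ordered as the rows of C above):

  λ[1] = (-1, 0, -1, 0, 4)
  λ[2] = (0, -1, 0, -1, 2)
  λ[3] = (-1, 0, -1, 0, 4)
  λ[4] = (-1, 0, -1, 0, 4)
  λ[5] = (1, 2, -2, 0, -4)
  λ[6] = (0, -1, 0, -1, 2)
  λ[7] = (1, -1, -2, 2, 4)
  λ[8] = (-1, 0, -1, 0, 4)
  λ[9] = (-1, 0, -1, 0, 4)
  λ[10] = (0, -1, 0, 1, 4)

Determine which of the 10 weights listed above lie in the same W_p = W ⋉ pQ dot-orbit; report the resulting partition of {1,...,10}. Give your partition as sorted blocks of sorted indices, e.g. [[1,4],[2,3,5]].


Cartan matrix: type A_5 (|W|=720); un-permuting the 5 rows.

Each λ_j+ρ reduced to Ā_7; 5-tuples below use C's row order:

    [1] (0, 1, 0, 1, 5)
    [2] (1, 0, 1, 0, 3)
    [3] (0, 1, 0, 1, 5)
    [4] (0, 1, 0, 1, 5)
    [5] (1, 0, 1, 0, 3)
    [6] (1, 0, 1, 0, 3)
    [7] (1, 0, 1, 0, 3)
    [8] (0, 1, 0, 1, 5)
    [9] (0, 1, 0, 1, 5)
    [10] (1, 0, 1, 0, 3)

Partition of {1..10} into 2 W_7-dot-orbits:

[[1, 3, 4, 8, 9], [2, 5, 6, 7, 10]]


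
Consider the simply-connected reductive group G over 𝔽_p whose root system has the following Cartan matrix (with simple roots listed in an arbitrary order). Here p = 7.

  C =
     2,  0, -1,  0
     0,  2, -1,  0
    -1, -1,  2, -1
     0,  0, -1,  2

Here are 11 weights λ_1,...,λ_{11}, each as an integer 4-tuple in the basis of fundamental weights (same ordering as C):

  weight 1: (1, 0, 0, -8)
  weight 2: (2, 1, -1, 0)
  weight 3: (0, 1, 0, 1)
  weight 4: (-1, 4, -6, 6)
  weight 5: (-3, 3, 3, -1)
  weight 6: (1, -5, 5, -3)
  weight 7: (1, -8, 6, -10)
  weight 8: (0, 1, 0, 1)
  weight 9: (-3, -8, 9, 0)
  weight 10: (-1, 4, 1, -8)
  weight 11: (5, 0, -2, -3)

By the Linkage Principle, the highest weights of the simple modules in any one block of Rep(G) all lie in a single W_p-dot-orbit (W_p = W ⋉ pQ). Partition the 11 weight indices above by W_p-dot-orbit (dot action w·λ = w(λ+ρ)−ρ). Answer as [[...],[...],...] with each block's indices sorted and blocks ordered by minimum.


Type D_4, rank 4, |W|=192; reorder rows/cols to standard.

Folding the 11 weights λ_j+ρ into Ā_7 (reps in the given 4-coord order):

  λ_1+ρ ↦ (1, 2, 1, 2)
  λ_2+ρ ↦ (3, 2, 0, 1)
  λ_3+ρ ↦ (1, 2, 1, 2)
  λ_4+ρ ↦ (5, 0, 0, 2)
  λ_5+ρ ↦ (1, 3, 0, 1)
  λ_6+ρ ↦ (1, 3, 1, 1)
  λ_7+ρ ↦ (5, 0, 0, 2)
  λ_8+ρ ↦ (1, 2, 1, 2)
  λ_9+ρ ↦ (1, 2, 1, 2)
  λ_10+ρ ↦ (5, 0, 0, 2)
  λ_11+ρ ↦ (3, 2, 0, 1)

These 11 weights hit 5 W_7-dot-orbits; sizes (4, 2, 3, 1, 1):

[[1, 3, 8, 9], [2, 11], [4, 7, 10], [5], [6]]


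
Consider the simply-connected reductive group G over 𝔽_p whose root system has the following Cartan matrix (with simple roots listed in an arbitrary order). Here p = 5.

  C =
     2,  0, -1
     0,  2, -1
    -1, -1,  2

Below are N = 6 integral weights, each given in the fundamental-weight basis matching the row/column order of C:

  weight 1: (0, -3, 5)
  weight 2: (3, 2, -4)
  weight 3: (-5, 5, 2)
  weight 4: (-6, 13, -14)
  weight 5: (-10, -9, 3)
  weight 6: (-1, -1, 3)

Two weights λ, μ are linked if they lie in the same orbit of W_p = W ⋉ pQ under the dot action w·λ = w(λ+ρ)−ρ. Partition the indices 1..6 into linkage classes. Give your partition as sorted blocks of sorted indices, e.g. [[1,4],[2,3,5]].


C ↔ A_3 under row/col permutation; |W(A_3)| = 24.

Folding the 6 weights λ_j+ρ into Ā_5 (reps in the given 3-coord order):

  1: (1, 0, 3);  2: (1, 0, 3);  3: (1, 1, 0);  4: (1, 0, 3);  5: (1, 0, 3);  6: (0, 0, 4)

Partition of {1..6} into 3 W_5-dot-orbits:

[[1, 2, 4, 5], [3], [6]]


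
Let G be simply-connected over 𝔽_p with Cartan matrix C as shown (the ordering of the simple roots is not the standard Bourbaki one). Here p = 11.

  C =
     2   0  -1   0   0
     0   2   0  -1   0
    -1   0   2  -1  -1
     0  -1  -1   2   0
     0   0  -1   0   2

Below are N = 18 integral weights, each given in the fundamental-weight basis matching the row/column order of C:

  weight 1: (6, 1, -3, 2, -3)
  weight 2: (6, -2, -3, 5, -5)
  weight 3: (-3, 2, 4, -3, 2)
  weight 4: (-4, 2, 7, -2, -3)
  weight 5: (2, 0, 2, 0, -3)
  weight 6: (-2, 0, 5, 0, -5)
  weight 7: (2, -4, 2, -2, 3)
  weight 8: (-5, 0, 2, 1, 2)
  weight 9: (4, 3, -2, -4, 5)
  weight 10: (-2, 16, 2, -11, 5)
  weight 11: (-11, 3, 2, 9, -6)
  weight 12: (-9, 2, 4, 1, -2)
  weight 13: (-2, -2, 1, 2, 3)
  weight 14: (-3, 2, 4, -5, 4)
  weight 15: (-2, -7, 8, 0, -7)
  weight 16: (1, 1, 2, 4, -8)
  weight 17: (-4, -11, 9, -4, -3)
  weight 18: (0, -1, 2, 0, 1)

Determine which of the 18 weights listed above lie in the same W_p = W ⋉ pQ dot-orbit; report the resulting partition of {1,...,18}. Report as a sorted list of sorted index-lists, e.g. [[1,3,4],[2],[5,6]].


Root system D_5: the 5×5 matrix C matches after relabeling.

Each λ_j+ρ reduced to Ā_11; 5-tuples below use C's row order:

  1: (3, 1, 1, 1, 2);  2: (1, 0, 3, 1, 2);  3: (2, 1, 1, 1, 3);  4: (3, 1, 1, 1, 2);  5: (3, 1, 1, 1, 2);  6: (1, 1, 1, 1, 4);  7: (2, 1, 1, 1, 3);  8: (3, 1, 1, 1, 2);  9: (1, 0, 3, 1, 2);  10: (1, 1, 1, 1, 4);  11: (1, 1, 1, 1, 4);  12: (3, 1, 1, 1, 2);  13: (1, 1, 1, 1, 4);  14: (1, 1, 1, 1, 4);  15: (2, 1, 1, 1, 3);  16: (2, 1, 1, 1, 3);  17: (2, 1, 1, 1, 3);  18: (1, 0, 3, 1, 2)

Partition of {1..18} into 4 W_11-dot-orbits:

[[1, 4, 5, 8, 12], [2, 9, 18], [3, 7, 15, 16, 17], [6, 10, 11, 13, 14]]


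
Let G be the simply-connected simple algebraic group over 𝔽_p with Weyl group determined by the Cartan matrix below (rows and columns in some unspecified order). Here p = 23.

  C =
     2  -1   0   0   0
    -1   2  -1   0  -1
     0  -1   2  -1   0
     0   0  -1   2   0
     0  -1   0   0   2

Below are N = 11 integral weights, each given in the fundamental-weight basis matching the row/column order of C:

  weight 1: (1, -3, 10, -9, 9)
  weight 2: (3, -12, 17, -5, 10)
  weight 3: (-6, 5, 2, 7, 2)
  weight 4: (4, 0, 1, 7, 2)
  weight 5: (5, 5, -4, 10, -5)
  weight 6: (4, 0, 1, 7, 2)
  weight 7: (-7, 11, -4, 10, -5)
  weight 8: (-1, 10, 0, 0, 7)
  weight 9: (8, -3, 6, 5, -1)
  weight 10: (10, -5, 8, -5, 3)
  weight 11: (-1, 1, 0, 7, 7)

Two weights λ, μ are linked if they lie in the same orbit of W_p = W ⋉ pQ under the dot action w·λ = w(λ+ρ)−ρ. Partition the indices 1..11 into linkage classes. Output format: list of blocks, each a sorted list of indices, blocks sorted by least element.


Type D_5, rank 5, |W|=1920; reorder rows/cols to standard.

Alcove-folded reps (p=23, 11 weights, presented ϖ-order):

  [1] (0, 2, 1, 8, 8) · [2] (7, 4, 1, 4, 0) · [3] (5, 1, 2, 8, 3) · [4] (5, 1, 2, 8, 3) · [5] (5, 1, 2, 8, 3) · [6] (5, 1, 2, 8, 3) · [7] (5, 1, 2, 8, 3) · [8] (0, 2, 1, 8, 8) · [9] (7, 0, 3, 6, 2) · [10] (7, 4, 1, 4, 0) · [11] (0, 2, 1, 8, 8)

Partition of {1..11} into 4 W_23-dot-orbits:

[[1, 8, 11], [2, 10], [3, 4, 5, 6, 7], [9]]


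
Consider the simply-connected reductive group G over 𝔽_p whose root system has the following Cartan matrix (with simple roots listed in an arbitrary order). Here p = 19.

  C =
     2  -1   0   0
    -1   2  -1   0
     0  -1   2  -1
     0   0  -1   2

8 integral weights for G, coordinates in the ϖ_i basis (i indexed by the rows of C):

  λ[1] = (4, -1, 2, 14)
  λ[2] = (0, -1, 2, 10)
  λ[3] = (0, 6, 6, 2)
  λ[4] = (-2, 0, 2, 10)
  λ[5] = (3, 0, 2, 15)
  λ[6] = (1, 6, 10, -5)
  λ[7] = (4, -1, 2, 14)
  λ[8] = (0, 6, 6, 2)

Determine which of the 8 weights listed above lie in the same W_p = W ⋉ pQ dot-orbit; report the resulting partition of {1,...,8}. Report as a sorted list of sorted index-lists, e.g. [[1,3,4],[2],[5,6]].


Type A_4, rank 4, |W|=120; reorder rows/cols to standard.

λ_j+ρ reflected into Ā_19 (⟨·,θ^∨⟩≤19); 4-tuples as given:

  λ_1+ρ ↦ (1, 0, 3, 11);  λ_2+ρ ↦ (1, 0, 3, 11);  λ_3+ρ ↦ (1, 7, 7, 3);  λ_4+ρ ↦ (1, 0, 3, 11);  λ_5+ρ ↦ (1, 0, 3, 11);  λ_6+ρ ↦ (1, 7, 7, 3);  λ_7+ρ ↦ (1, 0, 3, 11);  λ_8+ρ ↦ (1, 7, 7, 3)

The 8 indices split into 2 linkage classes (same alcove rep ⇔ same W_19-dot-orbit):

[[1, 2, 4, 5, 7], [3, 6, 8]]


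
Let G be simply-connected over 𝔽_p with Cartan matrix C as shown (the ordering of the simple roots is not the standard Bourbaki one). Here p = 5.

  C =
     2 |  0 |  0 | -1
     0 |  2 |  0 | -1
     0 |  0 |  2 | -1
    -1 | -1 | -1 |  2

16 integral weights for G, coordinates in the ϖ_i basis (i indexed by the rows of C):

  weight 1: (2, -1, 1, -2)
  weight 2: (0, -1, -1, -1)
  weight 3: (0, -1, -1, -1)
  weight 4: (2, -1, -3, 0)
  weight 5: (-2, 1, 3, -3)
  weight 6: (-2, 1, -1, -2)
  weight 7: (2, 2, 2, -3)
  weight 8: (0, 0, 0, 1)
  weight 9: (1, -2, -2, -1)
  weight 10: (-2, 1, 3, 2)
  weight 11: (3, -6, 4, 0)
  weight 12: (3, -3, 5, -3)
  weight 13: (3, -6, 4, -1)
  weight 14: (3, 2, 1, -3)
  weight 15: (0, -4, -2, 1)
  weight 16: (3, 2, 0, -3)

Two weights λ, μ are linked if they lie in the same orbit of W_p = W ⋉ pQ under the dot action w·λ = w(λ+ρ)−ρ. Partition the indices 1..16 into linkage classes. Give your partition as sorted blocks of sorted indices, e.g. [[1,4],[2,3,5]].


D_4 Cartan matrix, 4 simple roots permuted; ρ=(1,1,1,1).

Folding the 16 weights λ_j+ρ into Ā_5 (reps in the given 4-coord order):

  λ_1 → (2, 1, 1, 0);  λ_2 → (1, 0, 0, 0);  λ_3 → (1, 0, 0, 0);  λ_4 → (2, 1, 1, 0);  λ_5 → (2, 1, 1, 0);  λ_6 → (0, 1, 1, 0);  λ_7 → (1, 1, 1, 0);  λ_8 → (1, 1, 1, 0);  λ_9 → (0, 1, 1, 0);  λ_10 → (2, 1, 1, 0);  λ_11 → (1, 0, 0, 0);  λ_12 → (1, 1, 1, 0);  λ_13 → (1, 0, 0, 0);  λ_14 → (2, 1, 0, 0);  λ_15 → (1, 1, 1, 0);  λ_16 → (2, 1, 1, 0)

5 distinct reps among the 16 weights ⇒ 5 W_5-linkage classes:

[[1, 4, 5, 10, 16], [2, 3, 11, 13], [6, 9], [7, 8, 12, 15], [14]]


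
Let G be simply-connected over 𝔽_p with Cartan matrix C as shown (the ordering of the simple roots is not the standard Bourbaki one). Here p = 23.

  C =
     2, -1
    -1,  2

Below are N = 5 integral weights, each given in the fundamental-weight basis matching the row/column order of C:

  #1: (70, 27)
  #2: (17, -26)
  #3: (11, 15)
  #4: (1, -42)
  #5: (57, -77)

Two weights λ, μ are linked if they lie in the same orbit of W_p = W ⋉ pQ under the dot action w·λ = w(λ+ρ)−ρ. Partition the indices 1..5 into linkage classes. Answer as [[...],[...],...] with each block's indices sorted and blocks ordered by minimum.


A_2 Cartan matrix, 2 simple roots permuted; ρ=(1,1).

Folding the 5 weights λ_j+ρ into Ā_23 (reps in the given 2-coord order):

  λ_1+ρ ↦ (5, 16)
  λ_2+ρ ↦ (5, 16)
  λ_3+ρ ↦ (7, 11)
  λ_4+ρ ↦ (5, 16)
  λ_5+ρ ↦ (7, 11)

Partition of {1..5} into 2 W_23-dot-orbits:

[[1, 2, 4], [3, 5]]


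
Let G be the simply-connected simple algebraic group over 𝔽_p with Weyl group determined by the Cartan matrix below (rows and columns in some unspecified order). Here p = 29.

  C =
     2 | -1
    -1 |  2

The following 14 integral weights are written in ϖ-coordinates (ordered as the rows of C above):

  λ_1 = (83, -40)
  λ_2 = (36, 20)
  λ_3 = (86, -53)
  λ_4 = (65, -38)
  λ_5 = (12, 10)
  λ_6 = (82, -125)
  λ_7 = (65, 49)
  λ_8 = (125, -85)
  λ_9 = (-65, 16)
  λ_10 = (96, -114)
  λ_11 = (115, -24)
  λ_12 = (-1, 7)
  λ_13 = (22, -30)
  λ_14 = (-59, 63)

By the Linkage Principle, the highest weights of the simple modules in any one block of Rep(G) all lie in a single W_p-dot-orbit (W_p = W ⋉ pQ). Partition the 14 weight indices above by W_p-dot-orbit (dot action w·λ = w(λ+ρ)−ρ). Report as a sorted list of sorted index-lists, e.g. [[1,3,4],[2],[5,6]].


Type A_2, rank 2, |W|=6; reorder rows/cols to standard.

Ā_29 reps of the 14 weights (A_2, coords as presented):

    λ_1 → (16, 10)
    λ_2 → (0, 8)
    λ_3 → (6, 23)
    λ_4 → (0, 8)
    λ_5 → (13, 11)
    λ_6 → (17, 8)
    λ_7 → (0, 8)
    λ_8 → (16, 10)
    λ_9 → (12, 6)
    λ_10 → (16, 10)
    λ_11 → (6, 23)
    λ_12 → (0, 8)
    λ_13 → (6, 23)
    λ_14 → (6, 23)

Grouping the 14 weights by Ā_29-representative: 6 linkage classes.

[[1, 8, 10], [2, 4, 7, 12], [3, 11, 13, 14], [5], [6], [9]]


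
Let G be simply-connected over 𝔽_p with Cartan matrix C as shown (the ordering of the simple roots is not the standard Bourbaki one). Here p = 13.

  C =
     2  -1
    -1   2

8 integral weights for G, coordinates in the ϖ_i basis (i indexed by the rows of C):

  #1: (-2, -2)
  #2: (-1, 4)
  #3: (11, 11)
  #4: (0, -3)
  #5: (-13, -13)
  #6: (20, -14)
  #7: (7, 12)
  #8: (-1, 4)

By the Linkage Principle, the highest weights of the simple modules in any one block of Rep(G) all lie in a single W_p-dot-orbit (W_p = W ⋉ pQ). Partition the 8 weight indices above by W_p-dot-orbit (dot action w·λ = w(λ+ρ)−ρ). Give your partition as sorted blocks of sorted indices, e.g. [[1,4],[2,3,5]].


Dynkin diagram of C (from the 2 off-diagonal −1 entries): A_2.

Each λ_j+ρ reduced to Ā_13; 2-tuples below use C's row order:

  λ_1 → (1, 1);  λ_2 → (0, 5);  λ_3 → (1, 1);  λ_4 → (1, 1);  λ_5 → (1, 1);  λ_6 → (0, 5);  λ_7 → (0, 5);  λ_8 → (0, 5)

Linkage partition of the 8 weights (2 classes, p=13):

[[1, 3, 4, 5], [2, 6, 7, 8]]


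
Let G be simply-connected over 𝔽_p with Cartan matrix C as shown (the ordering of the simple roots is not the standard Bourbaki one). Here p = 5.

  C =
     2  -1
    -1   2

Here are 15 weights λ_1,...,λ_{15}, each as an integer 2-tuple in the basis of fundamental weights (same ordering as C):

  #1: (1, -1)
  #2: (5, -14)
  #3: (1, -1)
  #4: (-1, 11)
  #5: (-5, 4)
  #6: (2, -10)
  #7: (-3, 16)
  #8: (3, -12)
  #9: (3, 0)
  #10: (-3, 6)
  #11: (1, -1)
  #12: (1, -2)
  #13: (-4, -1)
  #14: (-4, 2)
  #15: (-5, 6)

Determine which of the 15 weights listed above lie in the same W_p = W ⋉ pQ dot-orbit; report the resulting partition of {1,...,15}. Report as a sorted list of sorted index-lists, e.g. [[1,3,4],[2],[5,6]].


Root system A_2: the 2×2 matrix C matches after relabeling.

Alcove-folded reps (p=5, 15 weights, presented ϖ-order):

  [1] (2, 0);  [2] (2, 1);  [3] (2, 0);  [4] (3, 0);  [5] (4, 1);  [6] (1, 1);  [7] (2, 0);  [8] (1, 1);  [9] (4, 1);  [10] (0, 3);  [11] (2, 0);  [12] (1, 1);  [13] (0, 3);  [14] (3, 0);  [15] (2, 1)

6 distinct reps among the 15 weights ⇒ 6 W_5-linkage classes:

[[1, 3, 7, 11], [2, 15], [4, 14], [5, 9], [6, 8, 12], [10, 13]]


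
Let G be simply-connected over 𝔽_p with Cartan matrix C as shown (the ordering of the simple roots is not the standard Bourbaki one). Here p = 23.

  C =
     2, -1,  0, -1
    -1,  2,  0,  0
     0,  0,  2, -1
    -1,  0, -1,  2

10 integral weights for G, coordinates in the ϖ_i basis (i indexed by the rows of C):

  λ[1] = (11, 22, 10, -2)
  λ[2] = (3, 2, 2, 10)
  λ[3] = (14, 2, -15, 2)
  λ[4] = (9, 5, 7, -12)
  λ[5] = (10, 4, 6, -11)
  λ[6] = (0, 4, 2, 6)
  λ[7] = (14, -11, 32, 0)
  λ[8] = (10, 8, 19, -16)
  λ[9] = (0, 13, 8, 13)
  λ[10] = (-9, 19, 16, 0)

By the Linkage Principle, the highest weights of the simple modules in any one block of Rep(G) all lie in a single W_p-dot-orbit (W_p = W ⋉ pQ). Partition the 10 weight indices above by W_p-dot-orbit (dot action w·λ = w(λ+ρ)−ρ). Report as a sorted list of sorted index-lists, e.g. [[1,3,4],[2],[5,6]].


Type A_4, rank 4, |W|=120; reorder rows/cols to standard.

W_23-reps of the 10 weights in Ā_23 (same 4-coord order as C):

    λ_1 → (0, 1, 1, 11)
    λ_2 → (4, 3, 3, 11)
    λ_3 → (4, 3, 3, 11)
    λ_4 → (1, 5, 3, 7)
    λ_5 → (1, 5, 3, 7)
    λ_6 → (1, 5, 3, 7)
    λ_7 → (1, 5, 3, 7)
    λ_8 → (4, 3, 3, 11)
    λ_9 → (0, 1, 6, 8)
    λ_10 → (1, 5, 3, 7)

Partition of {1..10} into 4 W_23-dot-orbits:

[[1], [2, 3, 8], [4, 5, 6, 7, 10], [9]]


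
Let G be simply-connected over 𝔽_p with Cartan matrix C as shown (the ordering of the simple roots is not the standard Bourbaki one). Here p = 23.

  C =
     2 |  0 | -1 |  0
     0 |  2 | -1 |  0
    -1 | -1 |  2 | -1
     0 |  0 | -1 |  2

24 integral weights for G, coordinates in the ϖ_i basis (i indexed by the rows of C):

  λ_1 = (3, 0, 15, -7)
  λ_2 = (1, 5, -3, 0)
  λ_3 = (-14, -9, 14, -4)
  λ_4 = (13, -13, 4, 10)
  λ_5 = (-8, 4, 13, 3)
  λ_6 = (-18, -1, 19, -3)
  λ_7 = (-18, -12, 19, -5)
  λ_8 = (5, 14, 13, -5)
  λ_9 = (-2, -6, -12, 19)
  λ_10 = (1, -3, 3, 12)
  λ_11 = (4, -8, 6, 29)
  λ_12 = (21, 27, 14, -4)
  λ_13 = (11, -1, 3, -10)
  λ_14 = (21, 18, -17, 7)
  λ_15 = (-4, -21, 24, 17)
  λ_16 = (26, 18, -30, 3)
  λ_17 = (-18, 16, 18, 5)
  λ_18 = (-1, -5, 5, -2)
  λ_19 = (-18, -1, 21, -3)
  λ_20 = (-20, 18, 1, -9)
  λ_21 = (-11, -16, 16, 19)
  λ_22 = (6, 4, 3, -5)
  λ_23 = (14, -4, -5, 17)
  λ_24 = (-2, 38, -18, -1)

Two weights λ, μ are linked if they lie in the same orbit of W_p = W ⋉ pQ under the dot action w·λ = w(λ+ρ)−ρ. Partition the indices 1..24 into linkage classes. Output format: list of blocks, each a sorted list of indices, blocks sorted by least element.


Dynkin diagram of C (from the 6 off-diagonal −1 entries): D_4.

Ā_23 reps of the 24 weights (D_4, coords as presented):

    [1] (4, 1, 2, 6)
    [2] (0, 4, 1, 1)
    [3] (4, 1, 2, 6)
    [4] (7, 5, 0, 4)
    [5] (7, 5, 0, 4)
    [6] (17, 0, 1, 2)
    [7] (5, 1, 3, 8)
    [8] (4, 1, 2, 6)
    [9] (5, 1, 3, 8)
    [10] (2, 2, 2, 13)
    [11] (7, 5, 0, 4)
    [12] (5, 1, 3, 8)
    [13] (7, 5, 0, 4)
    [14] (4, 1, 2, 6)
    [15] (17, 0, 1, 2)
    [16] (2, 2, 2, 13)
    [17] (2, 2, 2, 13)
    [18] (0, 4, 1, 1)
    [19] (17, 0, 1, 2)
    [20] (2, 2, 2, 13)
    [21] (4, 1, 2, 6)
    [22] (7, 5, 0, 4)
    [23] (5, 1, 3, 8)
    [24] (0, 4, 1, 1)

These 24 weights hit 6 W_23-dot-orbits; sizes (5, 3, 5, 3, 4, 4):

[[1, 3, 8, 14, 21], [2, 18, 24], [4, 5, 11, 13, 22], [6, 15, 19], [7, 9, 12, 23], [10, 16, 17, 20]]
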